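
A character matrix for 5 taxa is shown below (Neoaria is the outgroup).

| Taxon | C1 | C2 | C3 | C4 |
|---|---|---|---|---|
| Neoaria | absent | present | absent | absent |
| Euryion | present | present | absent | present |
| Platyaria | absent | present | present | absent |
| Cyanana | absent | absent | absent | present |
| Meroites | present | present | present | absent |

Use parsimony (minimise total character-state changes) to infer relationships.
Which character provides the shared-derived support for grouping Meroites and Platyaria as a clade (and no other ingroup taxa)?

Character polarity is set by the outgroup: the derived state is whichever differs from the outgroup's state, so for C2 the derived state is 'absent', and for the remaining characters it is 'present'.
C1 (state 'present') occurs in Euryion and Meroites but conflicts with the nesting implied by the other characters — most parsimoniously interpreted as homoplasy.
C2 (derived state 'absent') is unique to Cyanana (autapomorphy; uninformative for grouping).
C3: derived state 'present' in Meroites and Platyaria only — synapomorphy for {Meroites, Platyaria}.
C4: derived state 'present' in Cyanana and Euryion only — synapomorphy for {Cyanana, Euryion}.
Most parsimonious ingroup topology: ((Euryion,Cyanana),(Platyaria,Meroites)).
The clade {Meroites, Platyaria} is supported by C3: its derived state 'present' occurs in exactly those taxa and in no other taxon (including the outgroup).

C3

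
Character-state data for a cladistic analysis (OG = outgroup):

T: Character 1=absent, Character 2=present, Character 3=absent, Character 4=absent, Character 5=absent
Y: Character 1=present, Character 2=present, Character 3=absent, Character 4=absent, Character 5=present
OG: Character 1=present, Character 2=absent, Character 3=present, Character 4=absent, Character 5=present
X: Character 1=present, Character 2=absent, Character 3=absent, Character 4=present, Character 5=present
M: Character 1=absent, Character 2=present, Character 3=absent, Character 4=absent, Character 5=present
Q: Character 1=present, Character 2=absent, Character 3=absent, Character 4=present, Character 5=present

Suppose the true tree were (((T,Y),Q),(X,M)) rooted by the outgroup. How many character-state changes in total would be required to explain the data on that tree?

8

Map each character onto (((T,Y),Q),(X,M)) (rooted by OG) and count the minimum state changes it requires (Fitch parsimony):
Character 1: 2; Character 2: 2; Character 3: 1; Character 4: 2; Character 5: 1.
Total tree length = 8.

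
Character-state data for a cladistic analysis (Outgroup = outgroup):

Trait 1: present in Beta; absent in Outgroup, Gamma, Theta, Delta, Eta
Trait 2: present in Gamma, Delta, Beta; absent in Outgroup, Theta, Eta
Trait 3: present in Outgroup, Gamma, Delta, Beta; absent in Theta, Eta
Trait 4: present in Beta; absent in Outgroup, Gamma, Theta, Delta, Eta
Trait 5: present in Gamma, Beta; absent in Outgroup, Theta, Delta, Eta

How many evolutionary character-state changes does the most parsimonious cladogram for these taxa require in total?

Character polarity is set by the outgroup: the derived state is whichever differs from the outgroup's state, so for Trait 3 the derived state is 'absent', and for the remaining characters it is 'present'.
Trait 1: derived state 'present' in Beta only — an autapomorphy, so it tells us nothing about relationships among taxa.
Only Beta, Delta, and Gamma show the derived state 'present' for Trait 2, supporting them as a clade.
Only Eta and Theta show the derived state 'absent' for Trait 3, supporting them as a clade.
Trait 4 (derived state 'present') is unique to Beta (autapomorphy; uninformative for grouping).
Only Beta and Gamma show the derived state 'present' for Trait 5, supporting them as a clade.
Most parsimonious ingroup topology: (((Gamma,Beta),Delta),(Theta,Eta)).
Changes per character on this tree: Trait 1: 1; Trait 2: 1; Trait 3: 1; Trait 4: 1; Trait 5: 1.
Total = 5.

5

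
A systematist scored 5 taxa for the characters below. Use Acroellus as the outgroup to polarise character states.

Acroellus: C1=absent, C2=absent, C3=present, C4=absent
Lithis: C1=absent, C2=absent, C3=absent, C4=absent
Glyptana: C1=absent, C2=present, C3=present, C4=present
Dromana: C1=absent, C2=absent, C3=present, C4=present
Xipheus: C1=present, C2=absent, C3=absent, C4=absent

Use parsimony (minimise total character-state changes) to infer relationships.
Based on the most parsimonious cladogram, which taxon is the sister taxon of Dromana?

Glyptana

Character polarity is set by the outgroup: the derived state is whichever differs from the outgroup's state, so for C3 the derived state is 'absent', and for the remaining characters it is 'present'.
C1 (derived state 'present') is unique to Xipheus (autapomorphy; uninformative for grouping).
C2 (derived state 'present') is unique to Glyptana (autapomorphy; uninformative for grouping).
C3 (derived state 'absent') is shared by Lithis and Xipheus — a synapomorphy uniting that clade.
C4: derived state 'present' in Dromana and Glyptana only — synapomorphy for {Dromana, Glyptana}.
Most parsimonious ingroup topology: ((Lithis,Xipheus),(Glyptana,Dromana)).
Dromana and Glyptana form a cherry on this tree, so they are sister taxa.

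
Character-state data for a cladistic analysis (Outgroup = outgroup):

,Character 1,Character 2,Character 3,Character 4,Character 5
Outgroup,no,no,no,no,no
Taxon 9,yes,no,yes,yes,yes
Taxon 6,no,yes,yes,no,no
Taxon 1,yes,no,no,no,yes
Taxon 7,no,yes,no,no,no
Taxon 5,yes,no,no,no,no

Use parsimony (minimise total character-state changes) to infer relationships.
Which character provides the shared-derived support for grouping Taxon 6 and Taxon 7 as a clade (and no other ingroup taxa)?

The outgroup has state 'no' for every character, so 'yes' is the derived state throughout.
Character 1: derived state 'yes' in Taxon 1, Taxon 5, and Taxon 9 only — synapomorphy for {Taxon 1, Taxon 5, Taxon 9}.
Character 2: derived state 'yes' in Taxon 6 and Taxon 7 only — synapomorphy for {Taxon 6, Taxon 7}.
Character 3 groups Taxon 6 and Taxon 9, which is incompatible with the clades supported by the remaining characters; treating it as convergent (homoplasy) costs fewer steps than any alternative tree.
Character 4: derived state 'yes' in Taxon 9 only — an autapomorphy, so it tells us nothing about relationships among taxa.
Only Taxon 1 and Taxon 9 show the derived state 'yes' for Character 5, supporting them as a clade.
Most parsimonious ingroup topology: (((Taxon 9,Taxon 1),Taxon 5),(Taxon 6,Taxon 7)).
The clade {Taxon 6, Taxon 7} is supported by Character 2: its derived state 'yes' occurs in exactly those taxa and in no other taxon (including the outgroup).

Character 2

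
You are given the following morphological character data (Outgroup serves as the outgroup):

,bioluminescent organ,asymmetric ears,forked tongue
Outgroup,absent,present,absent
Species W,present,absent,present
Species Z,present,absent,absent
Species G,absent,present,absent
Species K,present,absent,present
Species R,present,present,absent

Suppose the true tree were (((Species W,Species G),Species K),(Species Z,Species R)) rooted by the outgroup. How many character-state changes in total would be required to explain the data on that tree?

Map each character onto (((Species W,Species G),Species K),(Species Z,Species R)) (rooted by Outgroup) and count the minimum state changes it requires (Fitch parsimony):
bioluminescent organ: 2; asymmetric ears: 3; forked tongue: 2.
Total tree length = 7.

7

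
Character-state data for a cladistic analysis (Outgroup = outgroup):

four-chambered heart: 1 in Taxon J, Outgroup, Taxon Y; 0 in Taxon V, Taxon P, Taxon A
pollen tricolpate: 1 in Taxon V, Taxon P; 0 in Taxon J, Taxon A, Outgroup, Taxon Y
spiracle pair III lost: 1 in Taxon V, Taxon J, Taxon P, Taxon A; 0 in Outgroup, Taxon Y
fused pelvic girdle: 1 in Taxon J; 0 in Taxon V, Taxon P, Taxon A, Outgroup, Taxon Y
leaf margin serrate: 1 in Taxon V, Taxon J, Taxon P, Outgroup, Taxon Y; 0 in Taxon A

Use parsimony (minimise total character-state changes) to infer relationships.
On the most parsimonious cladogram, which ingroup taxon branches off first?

Character polarity is set by the outgroup: the derived state is whichever differs from the outgroup's state, so for four-chambered heart, leaf margin serrate the derived state is '0', and for the remaining characters it is '1'.
four-chambered heart: derived state '0' in Taxon A, Taxon P, and Taxon V only — synapomorphy for {Taxon A, Taxon P, Taxon V}.
Only Taxon P and Taxon V show the derived state '1' for pollen tricolpate, supporting them as a clade.
Only Taxon A, Taxon J, Taxon P, and Taxon V show the derived state '1' for spiracle pair III lost, supporting them as a clade.
fused pelvic girdle: derived state '1' in Taxon J only — an autapomorphy, so it tells us nothing about relationships among taxa.
leaf margin serrate (derived state '0') is unique to Taxon A (autapomorphy; uninformative for grouping).
Most parsimonious ingroup topology: (((Taxon A,(Taxon P,Taxon V)),Taxon J),Taxon Y).
Taxon Y is sister to the clade containing all other ingroup taxa, so it is the earliest-diverging (most basal) ingroup lineage.

Taxon Y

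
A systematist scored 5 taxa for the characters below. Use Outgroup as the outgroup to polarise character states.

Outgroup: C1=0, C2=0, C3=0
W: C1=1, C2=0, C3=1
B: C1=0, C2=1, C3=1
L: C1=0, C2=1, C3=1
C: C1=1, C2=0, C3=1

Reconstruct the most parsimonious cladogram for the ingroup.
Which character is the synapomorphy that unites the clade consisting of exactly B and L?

C2

The outgroup has state '0' for every character, so '1' is the derived state throughout.
Only C and W show the derived state '1' for C1, supporting them as a clade.
Only B and L show the derived state '1' for C2, supporting them as a clade.
All ingroup taxa share the derived state '1' for C3; it defines the ingroup but does not resolve relationships within it.
Most parsimonious ingroup topology: ((B,L),(W,C)).
The clade {B, L} is supported by C2: its derived state '1' occurs in exactly those taxa and in no other taxon (including the outgroup).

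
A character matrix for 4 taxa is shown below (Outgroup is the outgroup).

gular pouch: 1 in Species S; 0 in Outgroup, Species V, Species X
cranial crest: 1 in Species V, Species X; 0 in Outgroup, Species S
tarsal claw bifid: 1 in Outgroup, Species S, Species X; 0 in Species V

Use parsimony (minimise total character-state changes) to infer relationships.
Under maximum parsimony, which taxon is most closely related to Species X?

Species V

Character polarity is set by the outgroup: the derived state is whichever differs from the outgroup's state, so for tarsal claw bifid the derived state is '0', and for the remaining characters it is '1'.
gular pouch (derived state '1') is unique to Species S (autapomorphy; uninformative for grouping).
Only Species V and Species X show the derived state '1' for cranial crest, supporting them as a clade.
tarsal claw bifid (derived state '0') is unique to Species V (autapomorphy; uninformative for grouping).
Most parsimonious ingroup topology: ((Species V,Species X),Species S).
Species X and Species V form a cherry on this tree, so they are sister taxa.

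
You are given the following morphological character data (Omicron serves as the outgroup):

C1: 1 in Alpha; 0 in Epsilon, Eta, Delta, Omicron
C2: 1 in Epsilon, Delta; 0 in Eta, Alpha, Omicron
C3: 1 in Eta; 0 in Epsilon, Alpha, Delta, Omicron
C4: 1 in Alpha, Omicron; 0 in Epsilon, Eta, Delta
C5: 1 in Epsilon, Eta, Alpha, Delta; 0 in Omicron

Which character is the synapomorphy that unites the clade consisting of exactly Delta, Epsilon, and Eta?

Character polarity is set by the outgroup: the derived state is whichever differs from the outgroup's state, so for C4 the derived state is '0', and for the remaining characters it is '1'.
C1: derived state '1' in Alpha only — an autapomorphy, so it tells us nothing about relationships among taxa.
C2: derived state '1' in Delta and Epsilon only — synapomorphy for {Delta, Epsilon}.
C3: derived state '1' in Eta only — an autapomorphy, so it tells us nothing about relationships among taxa.
C4: derived state '0' in Delta, Epsilon, and Eta only — synapomorphy for {Delta, Epsilon, Eta}.
All ingroup taxa share the derived state '1' for C5; it defines the ingroup but does not resolve relationships within it.
Most parsimonious ingroup topology: (Alpha,((Epsilon,Delta),Eta)).
The clade {Delta, Epsilon, Eta} is supported by C4: its derived state '0' occurs in exactly those taxa and in no other taxon (including the outgroup).

C4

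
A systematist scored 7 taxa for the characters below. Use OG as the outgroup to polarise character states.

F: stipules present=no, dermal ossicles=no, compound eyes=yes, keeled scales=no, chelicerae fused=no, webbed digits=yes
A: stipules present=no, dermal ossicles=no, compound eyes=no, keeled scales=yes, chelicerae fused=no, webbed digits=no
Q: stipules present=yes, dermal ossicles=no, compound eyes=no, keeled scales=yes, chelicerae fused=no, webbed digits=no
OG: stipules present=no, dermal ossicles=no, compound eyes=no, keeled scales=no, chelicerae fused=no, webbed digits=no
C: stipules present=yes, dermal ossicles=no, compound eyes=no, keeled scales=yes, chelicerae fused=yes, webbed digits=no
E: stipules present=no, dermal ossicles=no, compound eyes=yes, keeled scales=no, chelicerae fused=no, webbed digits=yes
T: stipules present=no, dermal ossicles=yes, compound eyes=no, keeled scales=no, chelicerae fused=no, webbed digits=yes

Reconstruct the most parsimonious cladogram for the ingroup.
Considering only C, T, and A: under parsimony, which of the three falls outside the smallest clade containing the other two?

The outgroup has state 'no' for every character, so 'yes' is the derived state throughout.
Only C and Q show the derived state 'yes' for stipules present, supporting them as a clade.
dermal ossicles (derived state 'yes') is unique to T (autapomorphy; uninformative for grouping).
compound eyes: derived state 'yes' in E and F only — synapomorphy for {E, F}.
keeled scales (derived state 'yes') is shared by A, C, and Q — a synapomorphy uniting that clade.
chelicerae fused (derived state 'yes') is unique to C (autapomorphy; uninformative for grouping).
webbed digits: derived state 'yes' in E, F, and T only — synapomorphy for {E, F, T}.
Most parsimonious ingroup topology: (((C,Q),A),(T,(E,F))).
A and C share a more recent common ancestor with each other than either does with T, so T is the least closely related of the three.

T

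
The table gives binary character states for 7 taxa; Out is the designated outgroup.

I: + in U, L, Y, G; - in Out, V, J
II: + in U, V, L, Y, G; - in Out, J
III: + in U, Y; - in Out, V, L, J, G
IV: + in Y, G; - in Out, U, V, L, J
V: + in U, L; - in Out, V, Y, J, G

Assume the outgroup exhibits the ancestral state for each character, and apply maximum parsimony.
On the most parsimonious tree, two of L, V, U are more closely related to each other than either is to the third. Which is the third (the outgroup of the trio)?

V

The outgroup has state '-' for every character, so '+' is the derived state throughout.
I (derived state '+') is shared by G, L, U, and Y — a synapomorphy uniting that clade.
II (derived state '+') is shared by G, L, U, V, and Y — a synapomorphy uniting that clade.
III groups U and Y, which is incompatible with the clades supported by the remaining characters; treating it as convergent (homoplasy) costs fewer steps than any alternative tree.
Only G and Y show the derived state '+' for IV, supporting them as a clade.
V: derived state '+' in L and U only — synapomorphy for {L, U}.
Most parsimonious ingroup topology: ((((U,L),(Y,G)),V),J).
L and U share a more recent common ancestor with each other than either does with V, so V is the least closely related of the three.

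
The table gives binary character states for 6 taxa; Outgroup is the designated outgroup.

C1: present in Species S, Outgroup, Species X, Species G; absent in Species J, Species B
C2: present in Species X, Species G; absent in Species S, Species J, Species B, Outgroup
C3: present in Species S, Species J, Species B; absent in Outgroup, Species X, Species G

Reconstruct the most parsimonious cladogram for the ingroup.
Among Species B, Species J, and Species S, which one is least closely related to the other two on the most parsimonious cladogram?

Species S

Character polarity is set by the outgroup: the derived state is whichever differs from the outgroup's state, so for C1 the derived state is 'absent', and for the remaining characters it is 'present'.
C1 (derived state 'absent') is shared by Species B and Species J — a synapomorphy uniting that clade.
C2: derived state 'present' in Species G and Species X only — synapomorphy for {Species G, Species X}.
C3: derived state 'present' in Species B, Species J, and Species S only — synapomorphy for {Species B, Species J, Species S}.
Most parsimonious ingroup topology: ((Species X,Species G),(Species S,(Species J,Species B))).
Species B and Species J share a more recent common ancestor with each other than either does with Species S, so Species S is the least closely related of the three.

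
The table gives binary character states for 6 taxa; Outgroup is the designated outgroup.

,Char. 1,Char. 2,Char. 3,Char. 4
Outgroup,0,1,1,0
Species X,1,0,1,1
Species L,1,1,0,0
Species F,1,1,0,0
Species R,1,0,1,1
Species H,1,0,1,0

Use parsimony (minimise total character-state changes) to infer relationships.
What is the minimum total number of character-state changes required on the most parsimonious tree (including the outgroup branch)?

Character polarity is set by the outgroup: the derived state is whichever differs from the outgroup's state, so for Char. 2, Char. 3 the derived state is '0', and for the remaining characters it is '1'.
Char. 1 (derived state '1') is shared by all ingroup taxa — unites the whole ingroup.
Char. 2: derived state '0' in Species H, Species R, and Species X only — synapomorphy for {Species H, Species R, Species X}.
Char. 3 (derived state '0') is shared by Species F and Species L — a synapomorphy uniting that clade.
Only Species R and Species X show the derived state '1' for Char. 4, supporting them as a clade.
Most parsimonious ingroup topology: ((Species F,Species L),((Species R,Species X),Species H)).
Changes per character on this tree: Char. 1: 1; Char. 2: 1; Char. 3: 1; Char. 4: 1.
Total = 4.

4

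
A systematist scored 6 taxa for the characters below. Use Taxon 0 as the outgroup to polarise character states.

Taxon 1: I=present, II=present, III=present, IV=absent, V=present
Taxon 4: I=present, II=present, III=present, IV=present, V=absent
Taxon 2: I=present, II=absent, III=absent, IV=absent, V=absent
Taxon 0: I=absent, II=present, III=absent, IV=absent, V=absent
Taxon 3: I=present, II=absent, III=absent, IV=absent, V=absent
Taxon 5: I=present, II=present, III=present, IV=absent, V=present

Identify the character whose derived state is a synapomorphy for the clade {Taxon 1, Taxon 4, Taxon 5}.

Character polarity is set by the outgroup: the derived state is whichever differs from the outgroup's state, so for II the derived state is 'absent', and for the remaining characters it is 'present'.
All ingroup taxa share the derived state 'present' for I; it defines the ingroup but does not resolve relationships within it.
II: derived state 'absent' in Taxon 2 and Taxon 3 only — synapomorphy for {Taxon 2, Taxon 3}.
III (derived state 'present') is shared by Taxon 1, Taxon 4, and Taxon 5 — a synapomorphy uniting that clade.
IV (derived state 'present') is unique to Taxon 4 (autapomorphy; uninformative for grouping).
Only Taxon 1 and Taxon 5 show the derived state 'present' for V, supporting them as a clade.
Most parsimonious ingroup topology: (((Taxon 5,Taxon 1),Taxon 4),(Taxon 3,Taxon 2)).
The clade {Taxon 1, Taxon 4, Taxon 5} is supported by III: its derived state 'present' occurs in exactly those taxa and in no other taxon (including the outgroup).

III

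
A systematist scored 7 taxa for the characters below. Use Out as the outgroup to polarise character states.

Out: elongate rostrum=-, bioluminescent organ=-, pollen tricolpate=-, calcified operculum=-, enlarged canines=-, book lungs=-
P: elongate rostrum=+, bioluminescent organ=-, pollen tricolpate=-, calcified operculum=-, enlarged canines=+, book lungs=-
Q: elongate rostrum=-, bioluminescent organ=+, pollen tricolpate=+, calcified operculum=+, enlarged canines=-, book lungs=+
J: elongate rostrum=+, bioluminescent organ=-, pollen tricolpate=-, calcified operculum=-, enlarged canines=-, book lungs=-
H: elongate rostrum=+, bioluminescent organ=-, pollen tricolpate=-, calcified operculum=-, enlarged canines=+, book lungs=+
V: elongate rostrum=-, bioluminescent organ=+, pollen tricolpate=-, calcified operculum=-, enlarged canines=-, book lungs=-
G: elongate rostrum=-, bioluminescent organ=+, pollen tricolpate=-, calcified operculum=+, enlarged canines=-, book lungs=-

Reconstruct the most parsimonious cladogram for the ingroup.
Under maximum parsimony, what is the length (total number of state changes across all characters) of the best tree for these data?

The outgroup has state '-' for every character, so '+' is the derived state throughout.
Only H, J, and P show the derived state '+' for elongate rostrum, supporting them as a clade.
bioluminescent organ: derived state '+' in G, Q, and V only — synapomorphy for {G, Q, V}.
pollen tricolpate: derived state '+' in Q only — an autapomorphy, so it tells us nothing about relationships among taxa.
calcified operculum (derived state '+') is shared by G and Q — a synapomorphy uniting that clade.
Only H and P show the derived state '+' for enlarged canines, supporting them as a clade.
book lungs groups H and Q, which is incompatible with the clades supported by the remaining characters; treating it as convergent (homoplasy) costs fewer steps than any alternative tree.
Most parsimonious ingroup topology: (((P,H),J),((Q,G),V)).
Changes per character on this tree: elongate rostrum: 1; bioluminescent organ: 1; pollen tricolpate: 1; calcified operculum: 1; enlarged canines: 1; book lungs: 2.
Total = 7.

7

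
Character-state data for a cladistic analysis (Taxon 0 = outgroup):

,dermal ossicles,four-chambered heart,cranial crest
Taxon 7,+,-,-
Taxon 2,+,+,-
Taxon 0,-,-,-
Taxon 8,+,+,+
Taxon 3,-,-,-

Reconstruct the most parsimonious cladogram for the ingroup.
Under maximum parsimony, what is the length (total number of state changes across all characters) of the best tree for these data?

The outgroup has state '-' for every character, so '+' is the derived state throughout.
dermal ossicles (derived state '+') is shared by Taxon 2, Taxon 7, and Taxon 8 — a synapomorphy uniting that clade.
four-chambered heart (derived state '+') is shared by Taxon 2 and Taxon 8 — a synapomorphy uniting that clade.
cranial crest: derived state '+' in Taxon 8 only — an autapomorphy, so it tells us nothing about relationships among taxa.
Most parsimonious ingroup topology: (((Taxon 8,Taxon 2),Taxon 7),Taxon 3).
Changes per character on this tree: dermal ossicles: 1; four-chambered heart: 1; cranial crest: 1.
Total = 3.

3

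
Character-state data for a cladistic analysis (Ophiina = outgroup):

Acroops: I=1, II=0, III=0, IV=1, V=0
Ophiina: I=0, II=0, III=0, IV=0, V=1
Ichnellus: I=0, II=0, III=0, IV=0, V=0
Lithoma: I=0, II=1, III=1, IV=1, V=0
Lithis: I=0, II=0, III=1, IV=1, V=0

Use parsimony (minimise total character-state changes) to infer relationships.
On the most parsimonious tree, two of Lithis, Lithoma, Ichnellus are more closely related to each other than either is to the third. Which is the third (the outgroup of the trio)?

Ichnellus

Character polarity is set by the outgroup: the derived state is whichever differs from the outgroup's state, so for V the derived state is '0', and for the remaining characters it is '1'.
I: derived state '1' in Acroops only — an autapomorphy, so it tells us nothing about relationships among taxa.
II: derived state '1' in Lithoma only — an autapomorphy, so it tells us nothing about relationships among taxa.
III (derived state '1') is shared by Lithis and Lithoma — a synapomorphy uniting that clade.
IV: derived state '1' in Acroops, Lithis, and Lithoma only — synapomorphy for {Acroops, Lithis, Lithoma}.
All ingroup taxa share the derived state '0' for V; it defines the ingroup but does not resolve relationships within it.
Most parsimonious ingroup topology: (((Lithoma,Lithis),Acroops),Ichnellus).
Lithoma and Lithis share a more recent common ancestor with each other than either does with Ichnellus, so Ichnellus is the least closely related of the three.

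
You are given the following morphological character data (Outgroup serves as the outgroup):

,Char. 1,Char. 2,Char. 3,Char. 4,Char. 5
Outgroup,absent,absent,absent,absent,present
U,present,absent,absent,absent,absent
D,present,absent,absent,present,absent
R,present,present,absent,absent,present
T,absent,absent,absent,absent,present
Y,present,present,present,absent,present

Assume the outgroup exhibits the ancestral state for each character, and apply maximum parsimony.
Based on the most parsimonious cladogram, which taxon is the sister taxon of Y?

Character polarity is set by the outgroup: the derived state is whichever differs from the outgroup's state, so for Char. 5 the derived state is 'absent', and for the remaining characters it is 'present'.
Char. 1 (derived state 'present') is shared by D, R, U, and Y — a synapomorphy uniting that clade.
Char. 2 (derived state 'present') is shared by R and Y — a synapomorphy uniting that clade.
Char. 3 (derived state 'present') is unique to Y (autapomorphy; uninformative for grouping).
Char. 4 (derived state 'present') is unique to D (autapomorphy; uninformative for grouping).
Char. 5 (derived state 'absent') is shared by D and U — a synapomorphy uniting that clade.
Most parsimonious ingroup topology: (((U,D),(R,Y)),T).
Y and R form a cherry on this tree, so they are sister taxa.

R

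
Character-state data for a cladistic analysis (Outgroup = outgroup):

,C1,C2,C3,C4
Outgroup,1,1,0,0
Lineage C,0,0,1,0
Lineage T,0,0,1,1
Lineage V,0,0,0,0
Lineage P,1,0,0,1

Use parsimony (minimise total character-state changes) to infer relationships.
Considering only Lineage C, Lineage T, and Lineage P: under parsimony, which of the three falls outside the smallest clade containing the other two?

Lineage P

Character polarity is set by the outgroup: the derived state is whichever differs from the outgroup's state, so for C1, C2 the derived state is '0', and for the remaining characters it is '1'.
C1 (derived state '0') is shared by Lineage C, Lineage T, and Lineage V — a synapomorphy uniting that clade.
C2 (derived state '0') is shared by all ingroup taxa — unites the whole ingroup.
C3: derived state '1' in Lineage C and Lineage T only — synapomorphy for {Lineage C, Lineage T}.
C4 groups Lineage P and Lineage T, which is incompatible with the clades supported by the remaining characters; treating it as convergent (homoplasy) costs fewer steps than any alternative tree.
Most parsimonious ingroup topology: (((Lineage C,Lineage T),Lineage V),Lineage P).
Lineage C and Lineage T share a more recent common ancestor with each other than either does with Lineage P, so Lineage P is the least closely related of the three.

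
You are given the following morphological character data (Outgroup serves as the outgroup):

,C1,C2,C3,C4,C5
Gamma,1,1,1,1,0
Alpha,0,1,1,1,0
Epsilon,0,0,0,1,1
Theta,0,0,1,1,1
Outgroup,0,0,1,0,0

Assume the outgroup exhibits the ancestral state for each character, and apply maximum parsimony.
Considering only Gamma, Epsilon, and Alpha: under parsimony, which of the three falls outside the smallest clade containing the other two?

Character polarity is set by the outgroup: the derived state is whichever differs from the outgroup's state, so for C3 the derived state is '0', and for the remaining characters it is '1'.
C1 (derived state '1') is unique to Gamma (autapomorphy; uninformative for grouping).
C2: derived state '1' in Alpha and Gamma only — synapomorphy for {Alpha, Gamma}.
C3: derived state '0' in Epsilon only — an autapomorphy, so it tells us nothing about relationships among taxa.
All ingroup taxa share the derived state '1' for C4; it defines the ingroup but does not resolve relationships within it.
C5: derived state '1' in Epsilon and Theta only — synapomorphy for {Epsilon, Theta}.
Most parsimonious ingroup topology: ((Theta,Epsilon),(Alpha,Gamma)).
Alpha and Gamma share a more recent common ancestor with each other than either does with Epsilon, so Epsilon is the least closely related of the three.

Epsilon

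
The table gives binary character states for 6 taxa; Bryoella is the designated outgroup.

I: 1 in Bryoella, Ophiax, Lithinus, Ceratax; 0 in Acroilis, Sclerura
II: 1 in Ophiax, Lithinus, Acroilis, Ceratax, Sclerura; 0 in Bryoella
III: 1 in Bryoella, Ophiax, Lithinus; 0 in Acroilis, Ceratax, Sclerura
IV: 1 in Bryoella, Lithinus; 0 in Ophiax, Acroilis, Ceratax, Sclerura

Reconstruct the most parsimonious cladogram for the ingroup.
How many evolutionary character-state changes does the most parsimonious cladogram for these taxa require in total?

4

Character polarity is set by the outgroup: the derived state is whichever differs from the outgroup's state, so for I, III, IV the derived state is '0', and for the remaining characters it is '1'.
I: derived state '0' in Acroilis and Sclerura only — synapomorphy for {Acroilis, Sclerura}.
II (derived state '1') is shared by all ingroup taxa — unites the whole ingroup.
III: derived state '0' in Acroilis, Ceratax, and Sclerura only — synapomorphy for {Acroilis, Ceratax, Sclerura}.
IV (derived state '0') is shared by Acroilis, Ceratax, Ophiax, and Sclerura — a synapomorphy uniting that clade.
Most parsimonious ingroup topology: ((Ophiax,((Acroilis,Sclerura),Ceratax)),Lithinus).
Changes per character on this tree: I: 1; II: 1; III: 1; IV: 1.
Total = 4.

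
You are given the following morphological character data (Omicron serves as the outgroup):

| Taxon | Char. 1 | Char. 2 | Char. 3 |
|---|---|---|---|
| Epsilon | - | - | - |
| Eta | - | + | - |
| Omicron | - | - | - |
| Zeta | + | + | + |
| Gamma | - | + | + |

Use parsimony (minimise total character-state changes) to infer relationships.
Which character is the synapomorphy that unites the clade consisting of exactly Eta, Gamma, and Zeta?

Char. 2

The outgroup has state '-' for every character, so '+' is the derived state throughout.
Char. 1 (derived state '+') is unique to Zeta (autapomorphy; uninformative for grouping).
Char. 2 (derived state '+') is shared by Eta, Gamma, and Zeta — a synapomorphy uniting that clade.
Only Gamma and Zeta show the derived state '+' for Char. 3, supporting them as a clade.
Most parsimonious ingroup topology: (Epsilon,((Zeta,Gamma),Eta)).
The clade {Eta, Gamma, Zeta} is supported by Char. 2: its derived state '+' occurs in exactly those taxa and in no other taxon (including the outgroup).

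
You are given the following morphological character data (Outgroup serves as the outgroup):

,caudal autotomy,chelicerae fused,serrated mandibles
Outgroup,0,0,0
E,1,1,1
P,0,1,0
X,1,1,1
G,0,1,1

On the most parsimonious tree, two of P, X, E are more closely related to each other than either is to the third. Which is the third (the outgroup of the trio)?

The outgroup has state '0' for every character, so '1' is the derived state throughout.
caudal autotomy (derived state '1') is shared by E and X — a synapomorphy uniting that clade.
chelicerae fused (derived state '1') is shared by all ingroup taxa — unites the whole ingroup.
serrated mandibles (derived state '1') is shared by E, G, and X — a synapomorphy uniting that clade.
Most parsimonious ingroup topology: (((E,X),G),P).
E and X share a more recent common ancestor with each other than either does with P, so P is the least closely related of the three.

P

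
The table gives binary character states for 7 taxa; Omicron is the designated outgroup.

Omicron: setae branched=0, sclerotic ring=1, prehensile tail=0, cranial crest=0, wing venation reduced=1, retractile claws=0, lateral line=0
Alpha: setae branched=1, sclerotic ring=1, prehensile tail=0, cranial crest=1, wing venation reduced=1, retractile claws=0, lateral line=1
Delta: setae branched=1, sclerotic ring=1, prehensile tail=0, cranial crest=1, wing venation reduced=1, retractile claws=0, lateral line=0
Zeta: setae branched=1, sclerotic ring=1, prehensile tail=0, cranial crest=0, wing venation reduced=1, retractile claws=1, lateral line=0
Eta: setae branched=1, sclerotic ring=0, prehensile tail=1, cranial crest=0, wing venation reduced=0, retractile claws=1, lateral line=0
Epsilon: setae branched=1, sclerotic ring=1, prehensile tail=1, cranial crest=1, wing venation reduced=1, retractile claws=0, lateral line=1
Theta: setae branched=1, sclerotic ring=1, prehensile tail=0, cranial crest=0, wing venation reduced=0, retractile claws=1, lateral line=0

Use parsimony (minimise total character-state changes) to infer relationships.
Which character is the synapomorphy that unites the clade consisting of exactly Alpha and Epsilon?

lateral line

Character polarity is set by the outgroup: the derived state is whichever differs from the outgroup's state, so for sclerotic ring, wing venation reduced the derived state is '0', and for the remaining characters it is '1'.
setae branched (derived state '1') is shared by all ingroup taxa — unites the whole ingroup.
sclerotic ring (derived state '0') is unique to Eta (autapomorphy; uninformative for grouping).
prehensile tail (state '1') occurs in Epsilon and Eta but conflicts with the nesting implied by the other characters — most parsimoniously interpreted as homoplasy.
cranial crest: derived state '1' in Alpha, Delta, and Epsilon only — synapomorphy for {Alpha, Delta, Epsilon}.
wing venation reduced (derived state '0') is shared by Eta and Theta — a synapomorphy uniting that clade.
retractile claws (derived state '1') is shared by Eta, Theta, and Zeta — a synapomorphy uniting that clade.
lateral line: derived state '1' in Alpha and Epsilon only — synapomorphy for {Alpha, Epsilon}.
Most parsimonious ingroup topology: (((Alpha,Epsilon),Delta),(Zeta,(Eta,Theta))).
The clade {Alpha, Epsilon} is supported by lateral line: its derived state '1' occurs in exactly those taxa and in no other taxon (including the outgroup).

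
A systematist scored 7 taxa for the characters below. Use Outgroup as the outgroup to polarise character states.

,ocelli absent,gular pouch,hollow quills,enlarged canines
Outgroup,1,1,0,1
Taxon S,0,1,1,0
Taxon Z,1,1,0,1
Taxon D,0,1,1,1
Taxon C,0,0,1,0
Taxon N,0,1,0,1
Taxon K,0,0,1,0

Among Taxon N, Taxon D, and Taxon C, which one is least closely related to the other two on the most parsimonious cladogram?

Taxon N

Character polarity is set by the outgroup: the derived state is whichever differs from the outgroup's state, so for ocelli absent, gular pouch, enlarged canines the derived state is '0', and for the remaining characters it is '1'.
Only Taxon C, Taxon D, Taxon K, Taxon N, and Taxon S show the derived state '0' for ocelli absent, supporting them as a clade.
gular pouch (derived state '0') is shared by Taxon C and Taxon K — a synapomorphy uniting that clade.
hollow quills (derived state '1') is shared by Taxon C, Taxon D, Taxon K, and Taxon S — a synapomorphy uniting that clade.
Only Taxon C, Taxon K, and Taxon S show the derived state '0' for enlarged canines, supporting them as a clade.
Most parsimonious ingroup topology: ((((Taxon S,(Taxon C,Taxon K)),Taxon D),Taxon N),Taxon Z).
Taxon C and Taxon D share a more recent common ancestor with each other than either does with Taxon N, so Taxon N is the least closely related of the three.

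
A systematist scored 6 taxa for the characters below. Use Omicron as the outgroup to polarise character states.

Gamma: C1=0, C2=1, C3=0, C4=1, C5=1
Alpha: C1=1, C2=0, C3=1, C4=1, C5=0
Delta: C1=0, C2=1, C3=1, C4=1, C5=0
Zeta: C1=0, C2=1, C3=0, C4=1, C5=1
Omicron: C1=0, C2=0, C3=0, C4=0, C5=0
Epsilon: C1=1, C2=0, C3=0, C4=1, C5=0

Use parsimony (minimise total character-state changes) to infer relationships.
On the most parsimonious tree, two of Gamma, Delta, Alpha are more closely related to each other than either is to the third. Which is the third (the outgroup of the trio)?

The outgroup has state '0' for every character, so '1' is the derived state throughout.
C1 (derived state '1') is shared by Alpha and Epsilon — a synapomorphy uniting that clade.
C2 (derived state '1') is shared by Delta, Gamma, and Zeta — a synapomorphy uniting that clade.
C3 (state '1') occurs in Alpha and Delta but conflicts with the nesting implied by the other characters — most parsimoniously interpreted as homoplasy.
C4 (derived state '1') is shared by all ingroup taxa — unites the whole ingroup.
C5 (derived state '1') is shared by Gamma and Zeta — a synapomorphy uniting that clade.
Most parsimonious ingroup topology: ((Alpha,Epsilon),((Zeta,Gamma),Delta)).
Delta and Gamma share a more recent common ancestor with each other than either does with Alpha, so Alpha is the least closely related of the three.

Alpha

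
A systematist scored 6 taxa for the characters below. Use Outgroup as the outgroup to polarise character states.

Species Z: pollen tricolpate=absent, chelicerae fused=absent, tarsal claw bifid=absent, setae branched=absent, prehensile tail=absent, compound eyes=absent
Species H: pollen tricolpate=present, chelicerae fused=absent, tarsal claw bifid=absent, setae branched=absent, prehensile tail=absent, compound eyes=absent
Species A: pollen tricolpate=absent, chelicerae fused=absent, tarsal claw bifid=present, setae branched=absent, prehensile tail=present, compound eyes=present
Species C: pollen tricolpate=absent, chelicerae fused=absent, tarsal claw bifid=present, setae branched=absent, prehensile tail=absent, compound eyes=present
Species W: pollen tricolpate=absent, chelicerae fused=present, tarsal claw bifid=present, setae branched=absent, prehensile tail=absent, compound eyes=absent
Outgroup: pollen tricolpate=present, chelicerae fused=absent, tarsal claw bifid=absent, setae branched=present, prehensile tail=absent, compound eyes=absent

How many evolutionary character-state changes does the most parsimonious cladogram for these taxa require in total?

6

Character polarity is set by the outgroup: the derived state is whichever differs from the outgroup's state, so for pollen tricolpate, setae branched the derived state is 'absent', and for the remaining characters it is 'present'.
Only Species A, Species C, Species W, and Species Z show the derived state 'absent' for pollen tricolpate, supporting them as a clade.
chelicerae fused (derived state 'present') is unique to Species W (autapomorphy; uninformative for grouping).
Only Species A, Species C, and Species W show the derived state 'present' for tarsal claw bifid, supporting them as a clade.
setae branched (derived state 'absent') is shared by all ingroup taxa — unites the whole ingroup.
prehensile tail (derived state 'present') is unique to Species A (autapomorphy; uninformative for grouping).
compound eyes: derived state 'present' in Species A and Species C only — synapomorphy for {Species A, Species C}.
Most parsimonious ingroup topology: (Species H,(Species Z,((Species C,Species A),Species W))).
Changes per character on this tree: pollen tricolpate: 1; chelicerae fused: 1; tarsal claw bifid: 1; setae branched: 1; prehensile tail: 1; compound eyes: 1.
Total = 6.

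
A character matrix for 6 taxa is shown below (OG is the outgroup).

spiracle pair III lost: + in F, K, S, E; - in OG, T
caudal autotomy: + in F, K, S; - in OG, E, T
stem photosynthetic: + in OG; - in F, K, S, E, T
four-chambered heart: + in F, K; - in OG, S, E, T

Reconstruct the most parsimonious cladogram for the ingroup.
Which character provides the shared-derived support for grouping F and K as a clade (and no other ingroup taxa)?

four-chambered heart

Character polarity is set by the outgroup: the derived state is whichever differs from the outgroup's state, so for stem photosynthetic the derived state is '-', and for the remaining characters it is '+'.
spiracle pair III lost: derived state '+' in E, F, K, and S only — synapomorphy for {E, F, K, S}.
caudal autotomy: derived state '+' in F, K, and S only — synapomorphy for {F, K, S}.
stem photosynthetic (derived state '-') is shared by all ingroup taxa — unites the whole ingroup.
four-chambered heart: derived state '+' in F and K only — synapomorphy for {F, K}.
Most parsimonious ingroup topology: ((E,((K,F),S)),T).
The clade {F, K} is supported by four-chambered heart: its derived state '+' occurs in exactly those taxa and in no other taxon (including the outgroup).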